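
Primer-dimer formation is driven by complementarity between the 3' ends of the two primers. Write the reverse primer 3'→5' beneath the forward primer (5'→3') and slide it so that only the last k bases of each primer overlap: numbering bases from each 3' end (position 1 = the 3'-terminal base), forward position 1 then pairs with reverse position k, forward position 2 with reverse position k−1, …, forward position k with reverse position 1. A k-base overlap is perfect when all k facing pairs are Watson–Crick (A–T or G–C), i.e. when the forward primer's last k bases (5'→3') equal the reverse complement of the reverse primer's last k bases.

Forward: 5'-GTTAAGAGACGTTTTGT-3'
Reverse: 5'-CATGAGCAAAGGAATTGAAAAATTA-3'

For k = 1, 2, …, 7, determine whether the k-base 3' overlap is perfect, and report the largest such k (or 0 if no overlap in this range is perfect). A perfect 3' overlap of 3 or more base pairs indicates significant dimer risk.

Last 7 bases (5'→3') — forward …GTTTTGT, reverse …AAAATTA.
Reverse complement of the reverse primer's last 7 bases: TAATTTT; its first k bases are the reverse complement of the reverse primer's last k bases, so a perfect k-base overlap needs the forward primer's last k bases to equal them.
Comparing (forward last k vs required): k=1: T vs T ✓; k=2: GT vs TA ✗; k=3: TGT vs TAA ✗; k=4: TTGT vs TAAT ✗; k=5: TTTGT vs TAATT ✗; k=6: TTTTGT vs TAATTT ✗; k=7: GTTTTGT vs TAATTTT ✗.
Only k = 1 is perfect, so the longest perfect 3' overlap is 1.

Longest perfect overlap: 1 complementary base pair; below the dimer-risk threshold (threshold 3).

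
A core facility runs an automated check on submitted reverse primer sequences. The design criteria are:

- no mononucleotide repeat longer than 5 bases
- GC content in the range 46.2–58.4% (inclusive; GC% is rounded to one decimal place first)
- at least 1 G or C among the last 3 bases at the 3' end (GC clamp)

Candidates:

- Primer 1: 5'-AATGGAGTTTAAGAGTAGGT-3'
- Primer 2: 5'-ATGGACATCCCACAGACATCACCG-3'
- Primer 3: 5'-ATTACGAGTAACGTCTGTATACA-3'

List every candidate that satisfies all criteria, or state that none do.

Primer 2 only.

Primer 1 (20 nt, A=7 T=6 G=7 C=0): longest run = 3 ✓; GC 7/20 = 35.0%, outside 46.2–58.4% ✗; 3' end GGT has 2 G/C ✓ — fails.
Primer 2 (24 nt, A=8 T=3 G=4 C=9): longest run = 3 ✓; GC 13/24 = 54.2% ✓; 3' end CCG has 3 G/C ✓ — passes.
Primer 3 (23 nt, A=8 T=7 G=4 C=4): longest run = 2 ✓; GC 8/23 = 34.8%, outside 46.2–58.4% ✗; 3' end ACA has 1 G/C ✓ — fails.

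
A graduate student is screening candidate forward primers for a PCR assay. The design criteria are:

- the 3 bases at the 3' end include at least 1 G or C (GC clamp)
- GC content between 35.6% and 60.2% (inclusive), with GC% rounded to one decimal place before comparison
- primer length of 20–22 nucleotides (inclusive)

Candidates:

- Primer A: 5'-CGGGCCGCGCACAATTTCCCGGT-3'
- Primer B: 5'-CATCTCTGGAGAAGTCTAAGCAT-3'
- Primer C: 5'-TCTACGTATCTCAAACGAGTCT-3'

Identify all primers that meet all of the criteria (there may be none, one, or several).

Primer A (23 nt, A=3 T=4 G=7 C=9): 3' end GGT has 2 G/C ✓; GC 16/23 = 69.6%, outside 35.6–60.2% ✗; length 23, outside 20–22 ✗ — fails.
Primer B (23 nt, A=7 T=6 G=5 C=5): 3' end CAT has 1 G/C ✓; GC 10/23 = 43.5% ✓; length 23, outside 20–22 ✗ — fails.
Primer C (22 nt, A=6 T=7 G=3 C=6): 3' end TCT has 1 G/C ✓; GC 9/22 = 40.9% ✓; length 22 ✓ — passes.

Primer C only.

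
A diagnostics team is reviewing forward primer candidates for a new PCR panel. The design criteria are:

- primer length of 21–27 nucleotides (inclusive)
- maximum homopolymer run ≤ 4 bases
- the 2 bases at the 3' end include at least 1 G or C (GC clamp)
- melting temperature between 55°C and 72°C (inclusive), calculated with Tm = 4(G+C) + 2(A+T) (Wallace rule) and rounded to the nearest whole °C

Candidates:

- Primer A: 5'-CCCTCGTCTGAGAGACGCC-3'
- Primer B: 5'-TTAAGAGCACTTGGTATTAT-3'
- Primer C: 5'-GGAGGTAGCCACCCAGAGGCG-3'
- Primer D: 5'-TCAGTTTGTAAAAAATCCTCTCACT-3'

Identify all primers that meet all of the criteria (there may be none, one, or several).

Primer C only.

Primer A (19 nt, A=3 T=3 G=5 C=8): length 19, outside 21–27 ✗; longest run = 3 ✓; 3' end CC has 2 G/C ✓; Tm = 2·6 + 4·13 = 64°C ✓ — fails.
Primer B (20 nt, A=6 T=8 G=4 C=2): length 20, outside 21–27 ✗; longest run = 2 ✓; 3' end AT has 0 G/C, need ≥1 ✗; Tm = 2·14 + 4·6 = 52°C, outside 55–72°C ✗ — fails.
Primer C (21 nt, A=5 T=1 G=9 C=6): length 21 ✓; longest run = 3 ✓; 3' end CG has 2 G/C ✓; Tm = 2·6 + 4·15 = 72°C ✓ — passes.
Primer D (25 nt, A=8 T=9 G=2 C=6): length 25 ✓; longest run = 6, exceeds 4 ✗; 3' end CT has 1 G/C ✓; Tm = 2·17 + 4·8 = 66°C ✓ — fails.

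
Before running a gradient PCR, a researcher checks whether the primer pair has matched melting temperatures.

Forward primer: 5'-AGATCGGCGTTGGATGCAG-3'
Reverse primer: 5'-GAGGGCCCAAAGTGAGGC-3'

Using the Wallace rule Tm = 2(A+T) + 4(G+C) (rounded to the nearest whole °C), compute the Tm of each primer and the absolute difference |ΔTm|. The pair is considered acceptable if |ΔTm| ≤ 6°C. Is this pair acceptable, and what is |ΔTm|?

|ΔTm| = 0°C; the pair is acceptable.

Forward: A=4 T=4 G=8 C=3 → Tm = 2·8 + 4·11 = 60°C.
Reverse: A=5 T=1 G=8 C=4 → Tm = 2·6 + 4·12 = 60°C.
|ΔTm| = |60 − 60| = 0°C, ≤ 6°C.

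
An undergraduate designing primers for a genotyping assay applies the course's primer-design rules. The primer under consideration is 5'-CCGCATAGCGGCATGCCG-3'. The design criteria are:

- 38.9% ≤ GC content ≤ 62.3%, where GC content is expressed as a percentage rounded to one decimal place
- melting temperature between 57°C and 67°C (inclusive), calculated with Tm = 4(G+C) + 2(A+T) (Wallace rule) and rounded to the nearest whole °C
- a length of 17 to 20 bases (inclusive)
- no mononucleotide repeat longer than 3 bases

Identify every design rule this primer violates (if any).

Base counts: A=3, T=2, G=6, C=7 (length 18).
GC content: GC 13/18 = 72.2%, outside 38.9–62.3% ✗
Tm: Tm = 2·5 + 4·13 = 62°C ✓
length: length 18 ✓
homopolymer run: longest run = 2 ✓

Fails: GC content.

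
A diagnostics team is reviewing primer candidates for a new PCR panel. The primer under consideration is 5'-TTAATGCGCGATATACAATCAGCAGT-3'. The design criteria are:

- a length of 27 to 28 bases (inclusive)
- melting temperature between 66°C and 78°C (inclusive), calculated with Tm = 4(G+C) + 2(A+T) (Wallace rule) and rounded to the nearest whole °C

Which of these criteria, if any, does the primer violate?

Fails: length.

Base counts: A=9, T=7, G=5, C=5 (length 26).
length: length 26, outside 27–28 ✗
Tm: Tm = 2·16 + 4·10 = 72°C ✓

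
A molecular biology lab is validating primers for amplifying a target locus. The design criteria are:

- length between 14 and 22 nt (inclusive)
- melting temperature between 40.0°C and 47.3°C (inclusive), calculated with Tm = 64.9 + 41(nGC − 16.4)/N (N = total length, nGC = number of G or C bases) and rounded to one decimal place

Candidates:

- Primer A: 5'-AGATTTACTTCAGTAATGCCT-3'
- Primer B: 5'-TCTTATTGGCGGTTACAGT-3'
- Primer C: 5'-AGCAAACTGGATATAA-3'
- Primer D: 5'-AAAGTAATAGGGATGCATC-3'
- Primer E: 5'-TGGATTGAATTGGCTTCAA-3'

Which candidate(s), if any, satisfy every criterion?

Primer A (21 nt, A=6 T=8 G=3 C=4): length 21 ✓; Tm = 64.9 + 41·(7 − 16.4)/21 = 46.5°C ✓ — passes.
Primer B (19 nt, A=3 T=8 G=5 C=3): length 19 ✓; Tm = 64.9 + 41·(8 − 16.4)/19 = 46.8°C ✓ — passes.
Primer C (16 nt, A=8 T=3 G=3 C=2): length 16 ✓; Tm = 64.9 + 41·(5 − 16.4)/16 = 35.7°C, outside 40.0–47.3°C ✗ — fails.
Primer D (19 nt, A=8 T=4 G=5 C=2): length 19 ✓; Tm = 64.9 + 41·(7 − 16.4)/19 = 44.6°C ✓ — passes.
Primer E (19 nt, A=5 T=7 G=5 C=2): length 19 ✓; Tm = 64.9 + 41·(7 − 16.4)/19 = 44.6°C ✓ — passes.

Primer A, Primer B, Primer D and Primer E.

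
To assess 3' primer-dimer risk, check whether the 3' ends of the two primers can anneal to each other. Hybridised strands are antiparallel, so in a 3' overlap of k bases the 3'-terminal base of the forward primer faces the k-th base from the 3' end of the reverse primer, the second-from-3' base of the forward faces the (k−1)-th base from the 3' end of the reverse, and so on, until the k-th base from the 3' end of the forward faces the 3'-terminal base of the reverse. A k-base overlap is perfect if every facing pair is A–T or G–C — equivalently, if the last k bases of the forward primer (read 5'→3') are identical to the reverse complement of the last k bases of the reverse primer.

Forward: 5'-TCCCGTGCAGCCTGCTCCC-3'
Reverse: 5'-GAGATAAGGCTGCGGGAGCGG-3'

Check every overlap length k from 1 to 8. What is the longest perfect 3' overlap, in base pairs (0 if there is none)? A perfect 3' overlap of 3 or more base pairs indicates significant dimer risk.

Longest perfect overlap: 2 complementary base pairs; below the dimer-risk threshold (threshold 3).

Last 8 bases (5'→3') — forward …CTGCTCCC, reverse …GGGAGCGG.
Reverse complement of the reverse primer's last 8 bases: CCGCTCCC; its first k bases are the reverse complement of the reverse primer's last k bases, so a perfect k-base overlap needs the forward primer's last k bases to equal them.
Comparing (forward last k vs required): k=1: C vs C ✓; k=2: CC vs CC ✓; k=3: CCC vs CCG ✗; k=4: TCCC vs CCGC ✗; k=5: CTCCC vs CCGCT ✗; k=6: GCTCCC vs CCGCTC ✗; k=7: TGCTCCC vs CCGCTCC ✗; k=8: CTGCTCCC vs CCGCTCCC ✗.
Perfect overlaps at k = 1, 2; the largest is 2.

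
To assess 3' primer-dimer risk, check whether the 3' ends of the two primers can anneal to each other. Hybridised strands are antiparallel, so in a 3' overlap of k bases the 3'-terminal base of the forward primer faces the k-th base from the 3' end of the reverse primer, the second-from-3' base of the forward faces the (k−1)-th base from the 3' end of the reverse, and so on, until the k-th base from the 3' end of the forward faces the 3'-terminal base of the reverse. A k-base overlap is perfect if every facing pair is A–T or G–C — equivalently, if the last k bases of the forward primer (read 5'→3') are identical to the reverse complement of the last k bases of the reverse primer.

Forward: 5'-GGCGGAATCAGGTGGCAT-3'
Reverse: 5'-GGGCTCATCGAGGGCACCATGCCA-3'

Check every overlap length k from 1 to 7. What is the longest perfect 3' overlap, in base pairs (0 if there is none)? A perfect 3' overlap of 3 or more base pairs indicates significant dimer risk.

Last 7 bases (5'→3') — forward …GTGGCAT, reverse …CATGCCA.
Reverse complement of the reverse primer's last 7 bases: TGGCATG; its first k bases are the reverse complement of the reverse primer's last k bases, so a perfect k-base overlap needs the forward primer's last k bases to equal them.
Comparing (forward last k vs required): k=1: T vs T ✓; k=2: AT vs TG ✗; k=3: CAT vs TGG ✗; k=4: GCAT vs TGGC ✗; k=5: GGCAT vs TGGCA ✗; k=6: TGGCAT vs TGGCAT ✓; k=7: GTGGCAT vs TGGCATG ✗.
Perfect overlaps at k = 1, 6; the largest is 6.

Longest perfect overlap: 6 complementary base pairs; significant dimer risk (threshold 3).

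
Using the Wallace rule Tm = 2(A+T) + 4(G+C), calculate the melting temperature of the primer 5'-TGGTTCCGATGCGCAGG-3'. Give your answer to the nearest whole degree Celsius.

56°C

Base counts: A=2, T=4, G=7, C=4 (length 17).
Tm = 2·(2+4) + 4·(7+4) = 2·6 + 4·11 = 12 + 44 = 56°C.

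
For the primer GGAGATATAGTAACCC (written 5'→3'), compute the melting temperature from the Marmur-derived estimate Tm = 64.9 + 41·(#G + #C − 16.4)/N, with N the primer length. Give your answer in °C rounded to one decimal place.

40.8°C

Base counts: A=6, T=3, G=4, C=3; G+C = 7, N = 16.
Tm = 64.9 + 41·(7 − 16.4)/16 = 64.9 + -385.40/16 = 40.8°C.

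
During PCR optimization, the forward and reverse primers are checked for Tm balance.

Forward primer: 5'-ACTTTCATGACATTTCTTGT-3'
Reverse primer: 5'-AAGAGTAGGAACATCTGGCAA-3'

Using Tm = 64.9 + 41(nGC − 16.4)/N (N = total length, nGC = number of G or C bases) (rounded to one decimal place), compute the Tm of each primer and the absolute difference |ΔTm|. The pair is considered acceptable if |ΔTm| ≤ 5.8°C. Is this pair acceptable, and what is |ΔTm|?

|ΔTm| = 6.9°C; the pair is not acceptable.

Forward: G+C = 6, N = 20 → Tm = 64.9 + 41·(6 − 16.4)/20 = 43.6°C.
Reverse: G+C = 9, N = 21 → Tm = 64.9 + 41·(9 − 16.4)/21 = 50.5°C.
|ΔTm| = |43.6 − 50.5| = 6.9°C, > 5.8°C.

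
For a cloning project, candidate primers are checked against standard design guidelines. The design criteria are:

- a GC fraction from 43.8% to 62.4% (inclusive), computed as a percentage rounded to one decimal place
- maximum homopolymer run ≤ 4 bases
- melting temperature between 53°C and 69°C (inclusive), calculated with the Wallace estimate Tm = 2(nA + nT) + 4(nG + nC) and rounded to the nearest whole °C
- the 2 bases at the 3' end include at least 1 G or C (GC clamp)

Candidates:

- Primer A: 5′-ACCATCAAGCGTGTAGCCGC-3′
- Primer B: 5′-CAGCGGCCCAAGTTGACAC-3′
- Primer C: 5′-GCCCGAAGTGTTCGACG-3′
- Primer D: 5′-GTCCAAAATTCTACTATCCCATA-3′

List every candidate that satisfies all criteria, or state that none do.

Primer A only.

Primer A (20 nt, A=5 T=3 G=5 C=7): GC 12/20 = 60.0% ✓; longest run = 2 ✓; Tm = 2·8 + 4·12 = 64°C ✓; 3' end GC has 2 G/C ✓ — passes.
Primer B (19 nt, A=5 T=2 G=5 C=7): GC 12/19 = 63.2%, outside 43.8–62.4% ✗; longest run = 3 ✓; Tm = 2·7 + 4·12 = 62°C ✓; 3' end AC has 1 G/C ✓ — fails.
Primer C (17 nt, A=3 T=3 G=6 C=5): GC 11/17 = 64.7%, outside 43.8–62.4% ✗; longest run = 3 ✓; Tm = 2·6 + 4·11 = 56°C ✓; 3' end CG has 2 G/C ✓ — fails.
Primer D (23 nt, A=8 T=7 G=1 C=7): GC 8/23 = 34.8%, outside 43.8–62.4% ✗; longest run = 4 ✓; Tm = 2·15 + 4·8 = 62°C ✓; 3' end TA has 0 G/C, need ≥1 ✗ — fails.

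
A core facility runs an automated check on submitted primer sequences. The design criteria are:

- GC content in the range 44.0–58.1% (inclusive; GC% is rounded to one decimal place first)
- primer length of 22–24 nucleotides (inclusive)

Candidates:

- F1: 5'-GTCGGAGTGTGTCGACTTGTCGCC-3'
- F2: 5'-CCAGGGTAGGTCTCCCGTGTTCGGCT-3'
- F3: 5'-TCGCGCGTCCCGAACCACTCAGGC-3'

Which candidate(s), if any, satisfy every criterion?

F1 (24 nt, A=2 T=7 G=9 C=6): GC 15/24 = 62.5%, outside 44.0–58.1% ✗; length 24 ✓ — fails.
F2 (26 nt, A=2 T=7 G=9 C=8): GC 17/26 = 65.4%, outside 44.0–58.1% ✗; length 26, outside 22–24 ✗ — fails.
F3 (24 nt, A=4 T=3 G=6 C=11): GC 17/24 = 70.8%, outside 44.0–58.1% ✗; length 24 ✓ — fails.

None of the candidates satisfy all criteria.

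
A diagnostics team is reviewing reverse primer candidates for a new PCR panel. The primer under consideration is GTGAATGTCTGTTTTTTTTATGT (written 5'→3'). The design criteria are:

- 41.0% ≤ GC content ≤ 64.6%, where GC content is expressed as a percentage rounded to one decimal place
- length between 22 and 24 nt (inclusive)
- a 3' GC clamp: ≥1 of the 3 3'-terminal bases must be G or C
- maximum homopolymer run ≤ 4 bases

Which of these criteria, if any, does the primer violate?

Base counts: A=3, T=14, G=5, C=1 (length 23).
GC content: GC 6/23 = 26.1%, outside 41.0–64.6% ✗
length: length 23 ✓
GC clamp: 3' end TGT has 1 G/C ✓
homopolymer run: longest run = 8, exceeds 4 ✗

Fails: GC content, homopolymer run.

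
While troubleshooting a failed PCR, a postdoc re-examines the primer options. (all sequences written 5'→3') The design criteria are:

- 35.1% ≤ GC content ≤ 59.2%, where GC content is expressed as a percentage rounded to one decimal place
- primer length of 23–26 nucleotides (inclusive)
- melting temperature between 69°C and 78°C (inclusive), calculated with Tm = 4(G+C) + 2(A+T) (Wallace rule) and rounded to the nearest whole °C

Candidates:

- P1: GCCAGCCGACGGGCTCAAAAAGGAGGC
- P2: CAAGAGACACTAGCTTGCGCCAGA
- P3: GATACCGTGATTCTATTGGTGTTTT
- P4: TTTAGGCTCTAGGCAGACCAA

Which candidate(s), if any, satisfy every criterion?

P1 (27 nt, A=8 T=1 G=10 C=8): GC 18/27 = 66.7%, outside 35.1–59.2% ✗; length 27, outside 23–26 ✗; Tm = 2·9 + 4·18 = 90°C, outside 69–78°C ✗ — fails.
P2 (24 nt, A=8 T=3 G=6 C=7): GC 13/24 = 54.2% ✓; length 24 ✓; Tm = 2·11 + 4·13 = 74°C ✓ — passes.
P3 (25 nt, A=4 T=12 G=6 C=3): GC 9/25 = 36.0% ✓; length 25 ✓; Tm = 2·16 + 4·9 = 68°C, outside 69–78°C ✗ — fails.
P4 (21 nt, A=6 T=5 G=5 C=5): GC 10/21 = 47.6% ✓; length 21, outside 23–26 ✗; Tm = 2·11 + 4·10 = 62°C, outside 69–78°C ✗ — fails.

P2 only.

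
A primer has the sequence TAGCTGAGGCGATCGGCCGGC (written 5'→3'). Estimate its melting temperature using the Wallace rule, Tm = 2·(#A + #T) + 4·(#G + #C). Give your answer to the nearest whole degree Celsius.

72°C

Base counts: A=3, T=3, G=9, C=6 (length 21).
Tm = 2·(3+3) + 4·(9+6) = 2·6 + 4·15 = 12 + 60 = 72°C.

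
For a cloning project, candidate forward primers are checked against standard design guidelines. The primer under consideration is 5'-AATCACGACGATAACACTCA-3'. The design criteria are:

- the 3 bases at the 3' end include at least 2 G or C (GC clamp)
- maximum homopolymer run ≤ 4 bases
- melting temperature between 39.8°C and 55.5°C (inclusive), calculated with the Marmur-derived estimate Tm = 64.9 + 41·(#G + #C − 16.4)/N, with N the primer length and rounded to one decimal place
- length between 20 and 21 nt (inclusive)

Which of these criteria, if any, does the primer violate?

Fails: GC clamp.

Base counts: A=9, T=3, G=2, C=6 (length 20).
GC clamp: 3' end TCA has 1 G/C, need ≥2 ✗
homopolymer run: longest run = 2 ✓
Tm: Tm = 64.9 + 41·(8 − 16.4)/20 = 47.7°C ✓
length: length 20 ✓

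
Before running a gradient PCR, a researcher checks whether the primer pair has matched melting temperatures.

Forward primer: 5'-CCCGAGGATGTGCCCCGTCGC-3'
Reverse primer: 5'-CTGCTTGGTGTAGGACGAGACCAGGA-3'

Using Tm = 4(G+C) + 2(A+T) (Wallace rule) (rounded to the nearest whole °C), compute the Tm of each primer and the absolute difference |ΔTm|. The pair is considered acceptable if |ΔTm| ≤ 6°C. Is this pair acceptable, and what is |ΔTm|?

|ΔTm| = 8°C; the pair is not acceptable.

Forward: A=2 T=3 G=7 C=9 → Tm = 2·5 + 4·16 = 74°C.
Reverse: A=6 T=5 G=10 C=5 → Tm = 2·11 + 4·15 = 82°C.
|ΔTm| = |74 − 82| = 8°C, > 6°C.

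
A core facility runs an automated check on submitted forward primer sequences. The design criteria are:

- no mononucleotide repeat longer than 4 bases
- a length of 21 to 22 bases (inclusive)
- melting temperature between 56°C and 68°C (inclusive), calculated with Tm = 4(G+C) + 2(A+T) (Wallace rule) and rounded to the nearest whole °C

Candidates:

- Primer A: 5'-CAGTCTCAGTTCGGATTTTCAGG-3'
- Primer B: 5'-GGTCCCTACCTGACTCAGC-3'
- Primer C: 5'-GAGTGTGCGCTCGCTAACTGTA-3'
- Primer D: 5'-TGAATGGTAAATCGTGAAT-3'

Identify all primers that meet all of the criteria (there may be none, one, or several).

Primer C only.

Primer A (23 nt, A=4 T=8 G=6 C=5): longest run = 4 ✓; length 23, outside 21–22 ✗; Tm = 2·12 + 4·11 = 68°C ✓ — fails.
Primer B (19 nt, A=3 T=4 G=4 C=8): longest run = 3 ✓; length 19, outside 21–22 ✗; Tm = 2·7 + 4·12 = 62°C ✓ — fails.
Primer C (22 nt, A=4 T=6 G=7 C=5): longest run = 2 ✓; length 22 ✓; Tm = 2·10 + 4·12 = 68°C ✓ — passes.
Primer D (19 nt, A=7 T=6 G=5 C=1): longest run = 3 ✓; length 19, outside 21–22 ✗; Tm = 2·13 + 4·6 = 50°C, outside 56–68°C ✗ — fails.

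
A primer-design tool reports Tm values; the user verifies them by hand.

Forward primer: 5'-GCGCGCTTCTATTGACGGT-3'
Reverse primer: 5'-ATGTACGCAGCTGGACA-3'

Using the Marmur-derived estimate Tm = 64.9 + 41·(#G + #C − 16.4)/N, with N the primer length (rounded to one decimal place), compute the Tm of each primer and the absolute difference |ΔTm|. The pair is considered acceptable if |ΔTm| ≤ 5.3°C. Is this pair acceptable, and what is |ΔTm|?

Forward: G+C = 11, N = 19 → Tm = 64.9 + 41·(11 − 16.4)/19 = 53.2°C.
Reverse: G+C = 9, N = 17 → Tm = 64.9 + 41·(9 − 16.4)/17 = 47.1°C.
|ΔTm| = |53.2 − 47.1| = 6.1°C, > 5.3°C.

|ΔTm| = 6.1°C; the pair is not acceptable.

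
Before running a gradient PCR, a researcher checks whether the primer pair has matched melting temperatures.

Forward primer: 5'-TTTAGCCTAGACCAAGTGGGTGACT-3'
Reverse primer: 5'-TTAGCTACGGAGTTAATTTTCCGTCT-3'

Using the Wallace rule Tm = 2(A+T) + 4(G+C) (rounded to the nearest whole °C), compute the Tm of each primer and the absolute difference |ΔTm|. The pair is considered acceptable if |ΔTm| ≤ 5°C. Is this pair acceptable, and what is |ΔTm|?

Forward: A=6 T=7 G=7 C=5 → Tm = 2·13 + 4·12 = 74°C.
Reverse: A=5 T=11 G=5 C=5 → Tm = 2·16 + 4·10 = 72°C.
|ΔTm| = |74 − 72| = 2°C, ≤ 5°C.

|ΔTm| = 2°C; the pair is acceptable.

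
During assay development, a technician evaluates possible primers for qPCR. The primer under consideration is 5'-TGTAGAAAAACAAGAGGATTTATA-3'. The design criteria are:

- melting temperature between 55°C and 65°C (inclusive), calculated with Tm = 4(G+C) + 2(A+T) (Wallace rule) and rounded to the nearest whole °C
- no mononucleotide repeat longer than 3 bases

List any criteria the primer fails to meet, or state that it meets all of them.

Fails: homopolymer run.

Base counts: A=12, T=6, G=5, C=1 (length 24).
Tm: Tm = 2·18 + 4·6 = 60°C ✓
homopolymer run: longest run = 5, exceeds 3 ✗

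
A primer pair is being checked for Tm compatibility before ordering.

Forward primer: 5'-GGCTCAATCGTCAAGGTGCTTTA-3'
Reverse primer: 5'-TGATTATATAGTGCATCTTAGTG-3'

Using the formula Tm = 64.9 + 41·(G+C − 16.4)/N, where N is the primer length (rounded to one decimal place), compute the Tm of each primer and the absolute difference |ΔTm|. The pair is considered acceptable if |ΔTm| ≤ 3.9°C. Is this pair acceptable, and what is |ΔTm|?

Forward: G+C = 11, N = 23 → Tm = 64.9 + 41·(11 − 16.4)/23 = 55.3°C.
Reverse: G+C = 7, N = 23 → Tm = 64.9 + 41·(7 − 16.4)/23 = 48.1°C.
|ΔTm| = |55.3 − 48.1| = 7.2°C, > 3.9°C.

|ΔTm| = 7.2°C; the pair is not acceptable.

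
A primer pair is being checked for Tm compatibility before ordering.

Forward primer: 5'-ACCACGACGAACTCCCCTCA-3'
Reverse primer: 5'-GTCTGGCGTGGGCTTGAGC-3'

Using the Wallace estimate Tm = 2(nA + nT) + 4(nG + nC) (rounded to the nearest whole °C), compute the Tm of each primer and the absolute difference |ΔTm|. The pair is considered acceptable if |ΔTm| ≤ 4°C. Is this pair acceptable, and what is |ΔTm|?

Forward: A=6 T=2 G=2 C=10 → Tm = 2·8 + 4·12 = 64°C.
Reverse: A=1 T=5 G=9 C=4 → Tm = 2·6 + 4·13 = 64°C.
|ΔTm| = |64 − 64| = 0°C, ≤ 4°C.

|ΔTm| = 0°C; the pair is acceptable.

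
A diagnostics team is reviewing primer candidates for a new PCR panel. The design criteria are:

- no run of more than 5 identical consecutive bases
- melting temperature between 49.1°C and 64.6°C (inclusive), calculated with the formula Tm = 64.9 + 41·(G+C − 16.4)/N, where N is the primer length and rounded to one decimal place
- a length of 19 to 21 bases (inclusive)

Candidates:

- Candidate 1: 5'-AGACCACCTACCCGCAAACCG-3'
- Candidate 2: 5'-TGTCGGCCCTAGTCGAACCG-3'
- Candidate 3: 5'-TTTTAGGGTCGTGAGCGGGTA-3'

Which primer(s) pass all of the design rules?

Candidate 1, Candidate 2 and Candidate 3.

Candidate 1 (21 nt, A=7 T=1 G=3 C=10): longest run = 3 ✓; Tm = 64.9 + 41·(13 − 16.4)/21 = 58.3°C ✓; length 21 ✓ — passes.
Candidate 2 (20 nt, A=3 T=4 G=6 C=7): longest run = 3 ✓; Tm = 64.9 + 41·(13 − 16.4)/20 = 57.9°C ✓; length 20 ✓ — passes.
Candidate 3 (21 nt, A=3 T=7 G=9 C=2): longest run = 4 ✓; Tm = 64.9 + 41·(11 − 16.4)/21 = 54.4°C ✓; length 21 ✓ — passes.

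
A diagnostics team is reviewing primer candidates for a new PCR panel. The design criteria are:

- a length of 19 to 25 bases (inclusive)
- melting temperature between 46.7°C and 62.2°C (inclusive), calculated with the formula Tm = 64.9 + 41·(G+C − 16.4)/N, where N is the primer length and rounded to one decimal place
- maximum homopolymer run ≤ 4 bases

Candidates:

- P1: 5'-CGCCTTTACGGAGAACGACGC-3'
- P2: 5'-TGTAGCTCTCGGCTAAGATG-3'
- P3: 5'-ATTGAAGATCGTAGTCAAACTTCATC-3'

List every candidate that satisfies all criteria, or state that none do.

P1 (21 nt, A=5 T=3 G=6 C=7): length 21 ✓; Tm = 64.9 + 41·(13 − 16.4)/21 = 58.3°C ✓; longest run = 3 ✓ — passes.
P2 (20 nt, A=4 T=6 G=6 C=4): length 20 ✓; Tm = 64.9 + 41·(10 − 16.4)/20 = 51.8°C ✓; longest run = 2 ✓ — passes.
P3 (26 nt, A=9 T=8 G=4 C=5): length 26, outside 19–25 ✗; Tm = 64.9 + 41·(9 − 16.4)/26 = 53.2°C ✓; longest run = 3 ✓ — fails.

P1 and P2.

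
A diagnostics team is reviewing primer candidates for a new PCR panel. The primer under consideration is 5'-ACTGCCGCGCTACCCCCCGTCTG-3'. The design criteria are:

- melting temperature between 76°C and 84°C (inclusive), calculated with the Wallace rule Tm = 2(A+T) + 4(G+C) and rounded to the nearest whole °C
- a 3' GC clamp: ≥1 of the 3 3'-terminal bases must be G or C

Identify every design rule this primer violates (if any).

Base counts: A=2, T=4, G=5, C=12 (length 23).
Tm: Tm = 2·6 + 4·17 = 80°C ✓
GC clamp: 3' end CTG has 2 G/C ✓

Meets all criteria.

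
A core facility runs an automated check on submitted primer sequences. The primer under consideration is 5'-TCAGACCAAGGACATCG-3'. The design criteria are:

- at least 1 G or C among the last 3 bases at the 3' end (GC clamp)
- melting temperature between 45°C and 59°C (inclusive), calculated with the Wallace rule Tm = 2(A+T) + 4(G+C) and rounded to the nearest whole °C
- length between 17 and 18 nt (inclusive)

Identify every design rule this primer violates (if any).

Base counts: A=6, T=2, G=4, C=5 (length 17).
GC clamp: 3' end TCG has 2 G/C ✓
Tm: Tm = 2·8 + 4·9 = 52°C ✓
length: length 17 ✓

Meets all criteria.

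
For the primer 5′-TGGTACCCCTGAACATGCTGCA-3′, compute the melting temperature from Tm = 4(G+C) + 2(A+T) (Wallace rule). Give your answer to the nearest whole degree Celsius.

68°C

Base counts: A=5, T=5, G=5, C=7 (length 22).
Tm = 2·(5+5) + 4·(5+7) = 2·10 + 4·12 = 20 + 48 = 68°C.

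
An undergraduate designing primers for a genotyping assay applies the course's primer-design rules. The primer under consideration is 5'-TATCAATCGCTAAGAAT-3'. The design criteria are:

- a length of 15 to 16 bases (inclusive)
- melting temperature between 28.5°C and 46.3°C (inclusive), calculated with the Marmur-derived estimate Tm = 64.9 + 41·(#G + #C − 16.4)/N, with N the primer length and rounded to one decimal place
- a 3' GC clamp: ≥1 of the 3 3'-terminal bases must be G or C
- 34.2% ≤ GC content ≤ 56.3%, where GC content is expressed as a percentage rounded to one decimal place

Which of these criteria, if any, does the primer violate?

Base counts: A=7, T=5, G=2, C=3 (length 17).
length: length 17, outside 15–16 ✗
Tm: Tm = 64.9 + 41·(5 − 16.4)/17 = 37.4°C ✓
GC clamp: 3' end AAT has 0 G/C, need ≥1 ✗
GC content: GC 5/17 = 29.4%, outside 34.2–56.3% ✗

Fails: length, GC clamp, GC content.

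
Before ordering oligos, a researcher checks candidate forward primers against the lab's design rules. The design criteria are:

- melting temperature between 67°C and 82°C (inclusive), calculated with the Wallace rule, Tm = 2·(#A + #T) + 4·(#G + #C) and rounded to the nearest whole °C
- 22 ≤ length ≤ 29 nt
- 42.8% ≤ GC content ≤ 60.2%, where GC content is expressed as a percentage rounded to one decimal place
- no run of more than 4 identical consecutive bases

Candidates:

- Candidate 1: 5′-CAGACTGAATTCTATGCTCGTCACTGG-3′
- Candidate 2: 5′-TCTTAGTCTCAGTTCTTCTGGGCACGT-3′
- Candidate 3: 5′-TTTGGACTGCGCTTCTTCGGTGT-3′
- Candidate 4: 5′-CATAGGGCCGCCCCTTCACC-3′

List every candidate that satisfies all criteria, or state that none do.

Candidate 1, Candidate 2 and Candidate 3.

Candidate 1 (27 nt, A=6 T=8 G=6 C=7): Tm = 2·14 + 4·13 = 80°C ✓; length 27 ✓; GC 13/27 = 48.1% ✓; longest run = 2 ✓ — passes.
Candidate 2 (27 nt, A=3 T=11 G=6 C=7): Tm = 2·14 + 4·13 = 80°C ✓; length 27 ✓; GC 13/27 = 48.1% ✓; longest run = 3 ✓ — passes.
Candidate 3 (23 nt, A=1 T=10 G=7 C=5): Tm = 2·11 + 4·12 = 70°C ✓; length 23 ✓; GC 12/23 = 52.2% ✓; longest run = 3 ✓ — passes.
Candidate 4 (20 nt, A=3 T=3 G=4 C=10): Tm = 2·6 + 4·14 = 68°C ✓; length 20, outside 22–29 ✗; GC 14/20 = 70.0%, outside 42.8–60.2% ✗; longest run = 4 ✓ — fails.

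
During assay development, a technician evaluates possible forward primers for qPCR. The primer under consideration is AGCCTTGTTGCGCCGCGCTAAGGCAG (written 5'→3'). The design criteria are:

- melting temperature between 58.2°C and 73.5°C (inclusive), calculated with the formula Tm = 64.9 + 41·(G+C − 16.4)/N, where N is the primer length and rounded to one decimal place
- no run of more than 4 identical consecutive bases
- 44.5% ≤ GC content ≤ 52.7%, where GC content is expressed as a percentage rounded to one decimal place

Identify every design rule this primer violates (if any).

Fails: GC content.

Base counts: A=4, T=5, G=9, C=8 (length 26).
Tm: Tm = 64.9 + 41·(17 − 16.4)/26 = 65.8°C ✓
homopolymer run: longest run = 2 ✓
GC content: GC 17/26 = 65.4%, outside 44.5–52.7% ✗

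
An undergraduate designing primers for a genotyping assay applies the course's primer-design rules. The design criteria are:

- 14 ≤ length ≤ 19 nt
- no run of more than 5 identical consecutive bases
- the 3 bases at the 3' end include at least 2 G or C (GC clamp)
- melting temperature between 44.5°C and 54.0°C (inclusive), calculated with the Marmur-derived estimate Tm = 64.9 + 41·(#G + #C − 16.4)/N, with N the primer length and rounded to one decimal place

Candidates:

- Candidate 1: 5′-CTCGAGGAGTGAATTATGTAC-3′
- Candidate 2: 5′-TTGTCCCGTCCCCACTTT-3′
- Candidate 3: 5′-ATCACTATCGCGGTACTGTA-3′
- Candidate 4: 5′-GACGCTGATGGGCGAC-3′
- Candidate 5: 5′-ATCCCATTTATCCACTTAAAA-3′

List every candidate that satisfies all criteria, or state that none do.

Candidate 4 only.

Candidate 1 (21 nt, A=6 T=6 G=6 C=3): length 21, outside 14–19 ✗; longest run = 2 ✓; 3' end TAC has 1 G/C, need ≥2 ✗; Tm = 64.9 + 41·(9 − 16.4)/21 = 50.5°C ✓ — fails.
Candidate 2 (18 nt, A=1 T=7 G=2 C=8): length 18 ✓; longest run = 4 ✓; 3' end TTT has 0 G/C, need ≥2 ✗; Tm = 64.9 + 41·(10 − 16.4)/18 = 50.3°C ✓ — fails.
Candidate 3 (20 nt, A=5 T=6 G=4 C=5): length 20, outside 14–19 ✗; longest run = 2 ✓; 3' end GTA has 1 G/C, need ≥2 ✗; Tm = 64.9 + 41·(9 − 16.4)/20 = 49.7°C ✓ — fails.
Candidate 4 (16 nt, A=3 T=2 G=7 C=4): length 16 ✓; longest run = 3 ✓; 3' end GAC has 2 G/C ✓; Tm = 64.9 + 41·(11 − 16.4)/16 = 51.1°C ✓ — passes.
Candidate 5 (21 nt, A=8 T=7 G=0 C=6): length 21, outside 14–19 ✗; longest run = 4 ✓; 3' end AAA has 0 G/C, need ≥2 ✗; Tm = 64.9 + 41·(6 − 16.4)/21 = 44.6°C ✓ — fails.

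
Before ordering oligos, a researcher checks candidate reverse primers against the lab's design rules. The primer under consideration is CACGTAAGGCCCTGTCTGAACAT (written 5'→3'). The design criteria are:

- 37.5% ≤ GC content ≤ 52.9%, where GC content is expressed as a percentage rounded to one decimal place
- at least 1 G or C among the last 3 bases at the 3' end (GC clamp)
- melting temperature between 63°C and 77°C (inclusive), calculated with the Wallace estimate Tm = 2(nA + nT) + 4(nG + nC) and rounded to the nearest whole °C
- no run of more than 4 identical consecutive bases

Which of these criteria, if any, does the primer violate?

Base counts: A=6, T=5, G=5, C=7 (length 23).
GC content: GC 12/23 = 52.2% ✓
GC clamp: 3' end CAT has 1 G/C ✓
Tm: Tm = 2·11 + 4·12 = 70°C ✓
homopolymer run: longest run = 3 ✓

Meets all criteria.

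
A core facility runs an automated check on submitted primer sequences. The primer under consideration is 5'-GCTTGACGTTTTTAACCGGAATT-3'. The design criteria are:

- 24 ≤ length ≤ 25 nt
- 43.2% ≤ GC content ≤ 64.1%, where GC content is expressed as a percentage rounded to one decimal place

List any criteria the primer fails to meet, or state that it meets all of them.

Fails: length, GC content.

Base counts: A=5, T=9, G=5, C=4 (length 23).
length: length 23, outside 24–25 ✗
GC content: GC 9/23 = 39.1%, outside 43.2–64.1% ✗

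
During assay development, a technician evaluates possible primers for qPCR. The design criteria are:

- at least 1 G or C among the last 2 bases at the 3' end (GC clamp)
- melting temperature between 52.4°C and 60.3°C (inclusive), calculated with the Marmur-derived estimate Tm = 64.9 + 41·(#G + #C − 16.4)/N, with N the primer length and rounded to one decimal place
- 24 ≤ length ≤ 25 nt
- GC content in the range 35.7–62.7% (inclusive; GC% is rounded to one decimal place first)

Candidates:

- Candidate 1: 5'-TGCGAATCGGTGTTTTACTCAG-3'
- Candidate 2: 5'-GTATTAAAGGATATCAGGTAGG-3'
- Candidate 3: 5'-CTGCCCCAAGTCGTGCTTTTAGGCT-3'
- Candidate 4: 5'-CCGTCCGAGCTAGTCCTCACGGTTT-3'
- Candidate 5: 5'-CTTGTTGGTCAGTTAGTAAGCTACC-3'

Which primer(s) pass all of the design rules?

Candidate 5 only.

Candidate 1 (22 nt, A=4 T=8 G=6 C=4): 3' end AG has 1 G/C ✓; Tm = 64.9 + 41·(10 − 16.4)/22 = 53.0°C ✓; length 22, outside 24–25 ✗; GC 10/22 = 45.5% ✓ — fails.
Candidate 2 (22 nt, A=8 T=6 G=7 C=1): 3' end GG has 2 G/C ✓; Tm = 64.9 + 41·(8 − 16.4)/22 = 49.2°C, outside 52.4–60.3°C ✗; length 22, outside 24–25 ✗; GC 8/22 = 36.4% ✓ — fails.
Candidate 3 (25 nt, A=3 T=8 G=6 C=8): 3' end CT has 1 G/C ✓; Tm = 64.9 + 41·(14 − 16.4)/25 = 61.0°C, outside 52.4–60.3°C ✗; length 25 ✓; GC 14/25 = 56.0% ✓ — fails.
Candidate 4 (25 nt, A=3 T=7 G=6 C=9): 3' end TT has 0 G/C, need ≥1 ✗; Tm = 64.9 + 41·(15 − 16.4)/25 = 62.6°C, outside 52.4–60.3°C ✗; length 25 ✓; GC 15/25 = 60.0% ✓ — fails.
Candidate 5 (25 nt, A=5 T=9 G=6 C=5): 3' end CC has 2 G/C ✓; Tm = 64.9 + 41·(11 − 16.4)/25 = 56.0°C ✓; length 25 ✓; GC 11/25 = 44.0% ✓ — passes.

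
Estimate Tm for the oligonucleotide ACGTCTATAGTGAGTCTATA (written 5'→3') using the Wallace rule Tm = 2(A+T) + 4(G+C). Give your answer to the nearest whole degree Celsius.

Base counts: A=6, T=7, G=4, C=3 (length 20).
Tm = 2·(6+7) + 4·(4+3) = 2·13 + 4·7 = 26 + 28 = 54°C.

54°C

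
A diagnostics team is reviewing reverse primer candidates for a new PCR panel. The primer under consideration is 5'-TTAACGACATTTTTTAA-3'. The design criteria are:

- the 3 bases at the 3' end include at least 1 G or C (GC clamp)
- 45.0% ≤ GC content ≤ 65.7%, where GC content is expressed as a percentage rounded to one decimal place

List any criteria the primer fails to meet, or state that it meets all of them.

Fails: GC clamp, GC content.

Base counts: A=6, T=8, G=1, C=2 (length 17).
GC clamp: 3' end TAA has 0 G/C, need ≥1 ✗
GC content: GC 3/17 = 17.6%, outside 45.0–65.7% ✗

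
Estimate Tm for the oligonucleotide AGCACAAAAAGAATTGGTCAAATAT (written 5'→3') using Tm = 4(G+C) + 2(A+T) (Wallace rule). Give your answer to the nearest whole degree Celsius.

64°C

Base counts: A=13, T=5, G=4, C=3 (length 25).
Tm = 2·(13+5) + 4·(4+3) = 2·18 + 4·7 = 36 + 28 = 64°C.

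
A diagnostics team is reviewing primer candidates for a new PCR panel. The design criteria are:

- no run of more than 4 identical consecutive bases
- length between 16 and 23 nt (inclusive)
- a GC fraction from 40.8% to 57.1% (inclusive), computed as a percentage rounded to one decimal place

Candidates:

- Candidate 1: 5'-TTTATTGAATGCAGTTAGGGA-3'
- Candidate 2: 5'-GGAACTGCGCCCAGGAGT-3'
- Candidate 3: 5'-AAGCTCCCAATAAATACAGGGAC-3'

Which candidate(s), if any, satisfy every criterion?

Candidate 3 only.

Candidate 1 (21 nt, A=6 T=8 G=6 C=1): longest run = 3 ✓; length 21 ✓; GC 7/21 = 33.3%, outside 40.8–57.1% ✗ — fails.
Candidate 2 (18 nt, A=4 T=2 G=7 C=5): longest run = 3 ✓; length 18 ✓; GC 12/18 = 66.7%, outside 40.8–57.1% ✗ — fails.
Candidate 3 (23 nt, A=10 T=3 G=4 C=6): longest run = 3 ✓; length 23 ✓; GC 10/23 = 43.5% ✓ — passes.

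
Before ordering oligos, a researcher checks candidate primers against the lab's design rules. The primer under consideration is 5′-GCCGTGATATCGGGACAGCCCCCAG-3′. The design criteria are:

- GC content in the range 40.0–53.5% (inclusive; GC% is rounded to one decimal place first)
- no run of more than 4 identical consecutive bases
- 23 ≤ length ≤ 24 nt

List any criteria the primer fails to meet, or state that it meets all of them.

Fails: GC content, homopolymer run, length.

Base counts: A=5, T=3, G=8, C=9 (length 25).
GC content: GC 17/25 = 68.0%, outside 40.0–53.5% ✗
homopolymer run: longest run = 5, exceeds 4 ✗
length: length 25, outside 23–24 ✗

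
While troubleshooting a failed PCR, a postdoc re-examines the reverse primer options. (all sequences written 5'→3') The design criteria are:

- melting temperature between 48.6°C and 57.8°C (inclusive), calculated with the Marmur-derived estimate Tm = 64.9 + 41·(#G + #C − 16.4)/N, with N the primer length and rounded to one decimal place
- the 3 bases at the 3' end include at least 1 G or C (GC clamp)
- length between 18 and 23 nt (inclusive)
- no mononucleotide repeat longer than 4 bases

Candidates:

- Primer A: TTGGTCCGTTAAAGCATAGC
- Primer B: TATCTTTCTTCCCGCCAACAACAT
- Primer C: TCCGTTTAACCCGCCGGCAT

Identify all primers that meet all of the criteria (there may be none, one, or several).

Primer A (20 nt, A=5 T=6 G=5 C=4): Tm = 64.9 + 41·(9 − 16.4)/20 = 49.7°C ✓; 3' end AGC has 2 G/C ✓; length 20 ✓; longest run = 3 ✓ — passes.
Primer B (24 nt, A=6 T=8 G=1 C=9): Tm = 64.9 + 41·(10 − 16.4)/24 = 54.0°C ✓; 3' end CAT has 1 G/C ✓; length 24, outside 18–23 ✗; longest run = 3 ✓ — fails.
Primer C (20 nt, A=3 T=5 G=4 C=8): Tm = 64.9 + 41·(12 − 16.4)/20 = 55.9°C ✓; 3' end CAT has 1 G/C ✓; length 20 ✓; longest run = 3 ✓ — passes.

Primer A and Primer C.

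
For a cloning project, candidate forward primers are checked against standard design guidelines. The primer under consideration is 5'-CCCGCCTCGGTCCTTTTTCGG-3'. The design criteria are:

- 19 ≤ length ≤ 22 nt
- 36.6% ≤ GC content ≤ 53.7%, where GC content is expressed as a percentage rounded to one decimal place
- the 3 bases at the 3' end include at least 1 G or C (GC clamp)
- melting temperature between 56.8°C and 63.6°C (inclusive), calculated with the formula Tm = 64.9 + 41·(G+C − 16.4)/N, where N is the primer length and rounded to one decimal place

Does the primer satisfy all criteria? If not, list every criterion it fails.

Base counts: A=0, T=7, G=5, C=9 (length 21).
length: length 21 ✓
GC content: GC 14/21 = 66.7%, outside 36.6–53.7% ✗
GC clamp: 3' end CGG has 3 G/C ✓
Tm: Tm = 64.9 + 41·(14 − 16.4)/21 = 60.2°C ✓

Fails: GC content.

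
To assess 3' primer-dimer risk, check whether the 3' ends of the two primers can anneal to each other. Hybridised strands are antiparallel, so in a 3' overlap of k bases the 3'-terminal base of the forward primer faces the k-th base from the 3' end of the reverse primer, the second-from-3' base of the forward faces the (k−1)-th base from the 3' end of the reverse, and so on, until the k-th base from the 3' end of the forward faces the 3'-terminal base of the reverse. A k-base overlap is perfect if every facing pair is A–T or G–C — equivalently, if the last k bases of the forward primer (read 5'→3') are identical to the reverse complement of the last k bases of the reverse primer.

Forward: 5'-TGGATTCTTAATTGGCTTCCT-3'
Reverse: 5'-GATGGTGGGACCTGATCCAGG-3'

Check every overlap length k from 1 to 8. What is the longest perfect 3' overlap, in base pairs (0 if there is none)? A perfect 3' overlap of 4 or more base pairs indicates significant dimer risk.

Longest perfect overlap: 3 complementary base pairs; below the dimer-risk threshold (threshold 4).

Last 8 bases (5'→3') — forward …GGCTTCCT, reverse …GATCCAGG.
Reverse complement of the reverse primer's last 8 bases: CCTGGATC; its first k bases are the reverse complement of the reverse primer's last k bases, so a perfect k-base overlap needs the forward primer's last k bases to equal them.
Comparing (forward last k vs required): k=1: T vs C ✗; k=2: CT vs CC ✗; k=3: CCT vs CCT ✓; k=4: TCCT vs CCTG ✗; k=5: TTCCT vs CCTGG ✗; k=6: CTTCCT vs CCTGGA ✗; k=7: GCTTCCT vs CCTGGAT ✗; k=8: GGCTTCCT vs CCTGGATC ✗.
Only k = 3 is perfect, so the longest perfect 3' overlap is 3.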